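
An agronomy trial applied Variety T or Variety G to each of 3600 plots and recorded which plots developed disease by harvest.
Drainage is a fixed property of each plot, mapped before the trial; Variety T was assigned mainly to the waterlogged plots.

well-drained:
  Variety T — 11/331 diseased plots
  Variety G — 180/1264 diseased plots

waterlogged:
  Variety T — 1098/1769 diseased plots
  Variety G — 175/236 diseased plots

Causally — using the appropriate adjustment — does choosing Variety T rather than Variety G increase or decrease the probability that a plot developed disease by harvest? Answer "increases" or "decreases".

decreases

The imbalance in field drainage arose from how plots were allocated, not from anything the variety did; and field drainage independently affects the outcome. The pooled gap is confounded — condition on field drainage.
Within each level — well-drained: 3.3% vs 14.2%; waterlogged: 62.1% vs 74.2% — Variety T is lower every time.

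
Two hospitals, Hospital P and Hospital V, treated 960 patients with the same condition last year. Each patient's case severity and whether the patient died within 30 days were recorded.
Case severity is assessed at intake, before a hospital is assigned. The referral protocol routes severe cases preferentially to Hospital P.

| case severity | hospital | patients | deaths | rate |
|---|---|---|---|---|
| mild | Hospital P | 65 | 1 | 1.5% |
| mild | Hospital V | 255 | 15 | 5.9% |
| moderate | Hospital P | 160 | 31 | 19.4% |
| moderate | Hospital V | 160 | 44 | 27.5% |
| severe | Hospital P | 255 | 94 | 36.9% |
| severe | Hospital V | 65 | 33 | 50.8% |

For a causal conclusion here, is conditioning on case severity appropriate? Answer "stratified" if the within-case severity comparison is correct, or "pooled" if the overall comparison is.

The imbalance in case severity arose from how patients were allocated, not from anything the hospital did; and case severity independently affects the outcome. The pooled gap is confounded — condition on case severity.
Within each level — mild: 1.5% vs 5.9%; moderate: 19.4% vs 27.5%; severe: 36.9% vs 50.8% — Hospital P is lower every time.

stratified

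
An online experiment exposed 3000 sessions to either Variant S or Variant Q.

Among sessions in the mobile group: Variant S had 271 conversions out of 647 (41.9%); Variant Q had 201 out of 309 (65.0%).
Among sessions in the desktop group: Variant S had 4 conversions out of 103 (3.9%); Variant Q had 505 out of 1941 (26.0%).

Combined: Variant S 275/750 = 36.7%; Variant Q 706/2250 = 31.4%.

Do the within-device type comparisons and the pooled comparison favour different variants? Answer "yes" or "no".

yes

Within each device type level (mobile 41.9% vs 65.0%; desktop 3.9% vs 26.0%), Variant Q has the higher rate every time. Pooled: 36.7% vs 31.4% — Variant S has the higher rate overall. The two comparisons disagree.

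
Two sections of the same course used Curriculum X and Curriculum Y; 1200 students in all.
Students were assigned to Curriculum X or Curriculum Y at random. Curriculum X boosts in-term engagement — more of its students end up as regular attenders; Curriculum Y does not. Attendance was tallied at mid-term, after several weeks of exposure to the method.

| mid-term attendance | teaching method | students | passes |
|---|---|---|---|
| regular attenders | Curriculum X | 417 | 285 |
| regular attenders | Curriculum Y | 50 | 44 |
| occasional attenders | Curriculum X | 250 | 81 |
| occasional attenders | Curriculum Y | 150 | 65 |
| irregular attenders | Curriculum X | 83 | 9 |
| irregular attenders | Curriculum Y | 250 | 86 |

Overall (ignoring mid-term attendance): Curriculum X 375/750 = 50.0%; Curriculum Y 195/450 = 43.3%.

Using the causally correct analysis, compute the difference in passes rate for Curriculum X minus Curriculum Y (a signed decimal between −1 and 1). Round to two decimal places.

Curriculum Y is higher inside every mid-term attendance stratum but Curriculum X is higher in aggregate. Whether to stratify depends on how mid-term attendance relates to the teaching method.
Because the teaching method influences mid-term attendance, mid-term attendance is a post-treatment mediator, not a confounder. Stratifying on it would bias the estimate; the causal effect is the crude pooled difference.
The causal difference is the pooled difference: 0.500 − 0.433 = +0.067.

+0.07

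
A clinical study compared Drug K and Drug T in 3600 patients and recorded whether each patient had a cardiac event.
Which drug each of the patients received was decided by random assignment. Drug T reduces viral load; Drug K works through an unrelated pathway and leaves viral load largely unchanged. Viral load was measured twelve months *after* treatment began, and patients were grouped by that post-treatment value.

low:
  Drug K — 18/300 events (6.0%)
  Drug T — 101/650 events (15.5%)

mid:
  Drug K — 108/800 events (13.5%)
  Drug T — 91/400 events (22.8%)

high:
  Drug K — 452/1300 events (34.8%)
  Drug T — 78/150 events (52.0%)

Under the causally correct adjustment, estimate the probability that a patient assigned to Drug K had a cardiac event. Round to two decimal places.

0.24

Viral load is recorded after the drug and is itself shifted by it — it sits on the causal path from drug to outcome. Conditioning on a mediator would strip out part of the effect we want; the pooled comparison gives the total causal effect.
So P(outcome | do(Drug K)) is just the pooled rate for Drug K: 578/2400 = 0.241.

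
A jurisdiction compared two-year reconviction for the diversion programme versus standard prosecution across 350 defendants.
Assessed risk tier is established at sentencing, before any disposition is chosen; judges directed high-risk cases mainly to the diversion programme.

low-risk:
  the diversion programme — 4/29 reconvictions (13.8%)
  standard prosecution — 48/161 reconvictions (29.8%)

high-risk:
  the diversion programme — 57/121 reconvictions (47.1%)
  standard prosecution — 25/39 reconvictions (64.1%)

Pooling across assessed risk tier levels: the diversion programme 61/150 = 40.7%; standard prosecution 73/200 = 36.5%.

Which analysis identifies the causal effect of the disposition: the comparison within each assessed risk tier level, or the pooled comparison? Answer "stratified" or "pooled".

stratified

the diversion programme is lower inside every assessed risk tier stratum but standard prosecution is lower in aggregate. Whether to stratify depends on how assessed risk tier relates to the disposition.
Assessed risk tier is set before the disposition has any effect — it is not caused by the disposition — and it independently drives the outcome. That makes it a confounder, so the causal comparison is within assessed risk tier levels.
Within each level — low-risk: 13.8% vs 29.8%; high-risk: 47.1% vs 64.1% — the diversion programme is lower every time.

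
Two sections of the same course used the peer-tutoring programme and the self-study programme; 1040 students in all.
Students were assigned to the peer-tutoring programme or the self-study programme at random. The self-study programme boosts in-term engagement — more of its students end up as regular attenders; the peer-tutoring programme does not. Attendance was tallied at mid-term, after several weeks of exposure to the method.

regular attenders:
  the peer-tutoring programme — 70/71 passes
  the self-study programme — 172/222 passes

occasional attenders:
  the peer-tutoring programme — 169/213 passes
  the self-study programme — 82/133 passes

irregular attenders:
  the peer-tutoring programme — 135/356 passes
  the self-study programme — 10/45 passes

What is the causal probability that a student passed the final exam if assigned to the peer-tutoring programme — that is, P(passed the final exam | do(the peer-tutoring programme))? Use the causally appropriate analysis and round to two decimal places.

0.58

Stratifying would compare teaching methods among students the teaching methods themselves sorted into mid-term attendance groups — a form of selection on an intermediate. The unconditioned pooled rates give the total causal effect.
So P(outcome | do(the peer-tutoring programme)) is just the pooled rate for the peer-tutoring programme: 374/640 = 0.584.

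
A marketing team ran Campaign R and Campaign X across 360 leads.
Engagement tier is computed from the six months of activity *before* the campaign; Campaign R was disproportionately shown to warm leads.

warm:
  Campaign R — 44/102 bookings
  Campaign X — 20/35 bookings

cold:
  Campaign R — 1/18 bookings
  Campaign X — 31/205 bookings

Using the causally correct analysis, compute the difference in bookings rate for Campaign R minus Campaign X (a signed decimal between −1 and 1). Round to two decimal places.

-0.11

Engagement tier differs across campaigns for reasons unrelated to any effect of the campaign itself, and it separately predicts the outcome — a classic confounder. We must compare within engagement tier levels.
Adjusting over the population distribution of engagement tier: 0.381·(0.431−0.571) + 0.619·(0.056−0.151) = -0.113.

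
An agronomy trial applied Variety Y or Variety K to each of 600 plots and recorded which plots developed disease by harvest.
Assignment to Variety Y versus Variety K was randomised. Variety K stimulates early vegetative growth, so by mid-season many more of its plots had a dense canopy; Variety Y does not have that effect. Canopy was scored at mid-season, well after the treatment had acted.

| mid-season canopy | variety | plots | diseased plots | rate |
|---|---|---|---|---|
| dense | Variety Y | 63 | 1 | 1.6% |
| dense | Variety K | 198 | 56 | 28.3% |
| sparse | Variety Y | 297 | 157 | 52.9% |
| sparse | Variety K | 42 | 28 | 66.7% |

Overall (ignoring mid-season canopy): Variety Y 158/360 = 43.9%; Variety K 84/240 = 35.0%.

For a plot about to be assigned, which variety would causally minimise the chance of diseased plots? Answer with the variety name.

Variety K

Mid-season canopy lies on the pathway variety → mid-season canopy → outcome, so adjusting for it blocks the indirect effect. For the total causal effect of variety, use the unadjusted pooled rates.
Pooled: Variety Y 43.9% vs Variety K 35.0%; Variety K is lower overall.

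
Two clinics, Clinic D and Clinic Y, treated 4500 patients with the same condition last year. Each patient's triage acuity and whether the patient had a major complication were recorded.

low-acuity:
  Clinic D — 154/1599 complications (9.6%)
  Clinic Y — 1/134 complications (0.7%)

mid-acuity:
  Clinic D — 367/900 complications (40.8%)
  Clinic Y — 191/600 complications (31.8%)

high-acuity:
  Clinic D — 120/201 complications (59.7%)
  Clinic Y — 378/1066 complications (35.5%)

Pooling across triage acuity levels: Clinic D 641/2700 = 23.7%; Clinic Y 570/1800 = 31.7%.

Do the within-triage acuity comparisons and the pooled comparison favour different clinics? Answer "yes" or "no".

Within each triage acuity level (low-acuity 9.6% vs 0.7%; mid-acuity 40.8% vs 31.8%; high-acuity 59.7% vs 35.5%), Clinic Y has the lower rate every time. Pooled: 23.7% vs 31.7% — Clinic D has the lower rate overall. The two comparisons disagree.

yes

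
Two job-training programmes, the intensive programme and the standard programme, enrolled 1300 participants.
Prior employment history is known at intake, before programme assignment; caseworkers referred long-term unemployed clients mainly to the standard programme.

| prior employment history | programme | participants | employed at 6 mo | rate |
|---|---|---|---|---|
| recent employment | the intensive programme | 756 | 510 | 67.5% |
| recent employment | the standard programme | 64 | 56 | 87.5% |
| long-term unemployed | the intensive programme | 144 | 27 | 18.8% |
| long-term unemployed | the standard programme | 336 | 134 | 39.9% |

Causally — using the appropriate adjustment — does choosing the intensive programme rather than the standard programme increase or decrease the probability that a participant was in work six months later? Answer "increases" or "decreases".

decreases

Prior employment history is set before the programme has any effect — it is not caused by the programme — and it independently drives the outcome. That makes it a confounder, so the causal comparison is within prior employment history levels.
Within each level — recent employment: 67.5% vs 87.5%; long-term unemployed: 18.8% vs 39.9% — the standard programme is higher every time.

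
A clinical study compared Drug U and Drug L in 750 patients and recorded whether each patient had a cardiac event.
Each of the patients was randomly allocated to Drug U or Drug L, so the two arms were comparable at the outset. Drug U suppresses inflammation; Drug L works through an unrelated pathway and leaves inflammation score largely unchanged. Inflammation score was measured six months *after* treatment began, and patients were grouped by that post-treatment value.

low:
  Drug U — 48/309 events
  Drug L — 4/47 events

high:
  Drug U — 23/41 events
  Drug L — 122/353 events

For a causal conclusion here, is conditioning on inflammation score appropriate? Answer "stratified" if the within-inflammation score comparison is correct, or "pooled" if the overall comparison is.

Inflammation score here is a post-treatment variable shaped by the drug; conditioning on it would introduce bias rather than remove it. The overall comparison is the causal one.
Pooled: Drug U 20.3% vs Drug L 31.5%; Drug U is lower overall.

pooled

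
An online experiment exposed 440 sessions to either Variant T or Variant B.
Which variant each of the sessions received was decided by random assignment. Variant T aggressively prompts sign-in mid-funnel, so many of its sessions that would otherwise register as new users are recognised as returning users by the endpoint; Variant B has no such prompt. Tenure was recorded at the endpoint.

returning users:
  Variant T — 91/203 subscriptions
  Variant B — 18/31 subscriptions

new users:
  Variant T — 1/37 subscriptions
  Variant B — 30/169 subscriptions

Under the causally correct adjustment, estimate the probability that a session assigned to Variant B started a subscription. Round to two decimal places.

Because the variant influences user tenure, user tenure is a post-treatment mediator, not a confounder. Stratifying on it would bias the estimate; the causal effect is the crude pooled difference.
So P(outcome | do(Variant B)) is just the pooled rate for Variant B: 48/200 = 0.240.

0.24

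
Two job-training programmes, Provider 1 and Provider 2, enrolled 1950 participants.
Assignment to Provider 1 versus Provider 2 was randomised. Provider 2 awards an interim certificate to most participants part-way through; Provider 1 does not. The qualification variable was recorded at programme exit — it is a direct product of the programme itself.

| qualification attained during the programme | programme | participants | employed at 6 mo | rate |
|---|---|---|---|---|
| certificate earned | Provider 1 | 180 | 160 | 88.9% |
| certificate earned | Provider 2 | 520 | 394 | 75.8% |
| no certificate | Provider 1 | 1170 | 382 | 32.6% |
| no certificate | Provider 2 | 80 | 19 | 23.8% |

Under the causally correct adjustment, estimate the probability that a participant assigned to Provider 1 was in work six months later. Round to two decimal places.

0.40

Within every qualification attained during the programme level Provider 1 has the higher rate, yet pooled Provider 2 does — Simpson's reversal.
Because the programme influences qualification attained during the programme, qualification attained during the programme is a post-treatment mediator, not a confounder. Stratifying on it would bias the estimate; the causal effect is the crude pooled difference.
So P(outcome | do(Provider 1)) is just the pooled rate for Provider 1: 542/1350 = 0.401.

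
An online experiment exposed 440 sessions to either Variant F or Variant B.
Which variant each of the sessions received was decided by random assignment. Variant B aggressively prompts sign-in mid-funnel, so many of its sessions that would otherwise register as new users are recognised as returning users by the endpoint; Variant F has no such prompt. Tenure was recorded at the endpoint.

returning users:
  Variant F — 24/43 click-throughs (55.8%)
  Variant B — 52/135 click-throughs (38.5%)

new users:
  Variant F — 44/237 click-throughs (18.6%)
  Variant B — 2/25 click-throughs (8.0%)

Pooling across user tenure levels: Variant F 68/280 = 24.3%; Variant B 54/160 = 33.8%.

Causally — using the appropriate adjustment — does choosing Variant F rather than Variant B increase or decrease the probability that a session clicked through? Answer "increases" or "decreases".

User tenure lies on the pathway variant → user tenure → outcome, so adjusting for it blocks the indirect effect. For the total causal effect of variant, use the unadjusted pooled rates.
Pooled: Variant F 24.3% vs Variant B 33.8%; Variant B is higher overall.

decreases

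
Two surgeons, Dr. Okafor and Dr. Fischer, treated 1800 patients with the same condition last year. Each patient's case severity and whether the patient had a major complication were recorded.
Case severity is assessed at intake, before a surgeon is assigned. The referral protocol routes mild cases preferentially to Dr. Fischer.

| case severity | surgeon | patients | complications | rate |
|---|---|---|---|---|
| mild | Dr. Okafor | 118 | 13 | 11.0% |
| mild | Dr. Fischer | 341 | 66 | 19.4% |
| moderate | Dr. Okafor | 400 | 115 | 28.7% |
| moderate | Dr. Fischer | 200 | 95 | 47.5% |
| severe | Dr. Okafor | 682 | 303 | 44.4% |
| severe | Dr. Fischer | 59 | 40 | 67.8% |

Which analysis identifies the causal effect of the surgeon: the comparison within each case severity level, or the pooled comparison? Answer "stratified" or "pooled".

stratified

Within every case severity level Dr. Okafor has the lower rate, yet pooled Dr. Fischer does — Simpson's reversal.
Here case severity is a common cause — it drives both which surgeon a case falls under and the outcome. The crude comparison mixes populations; the stratum-specific rates are the causally relevant ones.
Within each level — mild: 11.0% vs 19.4%; moderate: 28.7% vs 47.5%; severe: 44.4% vs 67.8% — Dr. Okafor is lower every time.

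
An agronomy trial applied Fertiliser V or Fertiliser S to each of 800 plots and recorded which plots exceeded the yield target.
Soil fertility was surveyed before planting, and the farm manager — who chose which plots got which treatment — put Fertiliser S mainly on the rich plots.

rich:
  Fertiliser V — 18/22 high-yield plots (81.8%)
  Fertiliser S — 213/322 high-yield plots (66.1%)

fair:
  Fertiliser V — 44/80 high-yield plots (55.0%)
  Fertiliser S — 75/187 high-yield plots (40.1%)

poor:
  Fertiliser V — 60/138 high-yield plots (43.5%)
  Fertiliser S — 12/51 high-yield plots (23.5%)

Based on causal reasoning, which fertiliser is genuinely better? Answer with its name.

The soil fertility-specific comparison favours Fertiliser V throughout, but the pooled figures favour Fertiliser S. The question is whether to condition on soil fertility.
Nothing the fertiliser does changes soil fertility; the imbalance is an allocation artefact. With soil fertility also predicting the outcome, the pooled figure is confounded, and the within-stratum comparison is the causal one.
Within each level — rich: 81.8% vs 66.1%; fair: 55.0% vs 40.1%; poor: 43.5% vs 23.5% — Fertiliser V is higher every time.

Fertiliser V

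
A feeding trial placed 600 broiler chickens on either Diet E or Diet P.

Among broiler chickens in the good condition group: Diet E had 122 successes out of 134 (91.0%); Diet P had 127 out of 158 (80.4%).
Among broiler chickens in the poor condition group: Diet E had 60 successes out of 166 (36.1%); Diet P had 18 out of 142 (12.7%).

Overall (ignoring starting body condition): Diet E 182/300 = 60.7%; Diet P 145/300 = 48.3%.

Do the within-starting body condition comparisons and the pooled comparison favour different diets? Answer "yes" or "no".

no

Within each starting body condition level (good condition 91.0% vs 80.4%; poor condition 36.1% vs 12.7%), Diet E has the higher rate every time. Pooled: 60.7% vs 48.3% — Diet E has the higher rate overall. They agree.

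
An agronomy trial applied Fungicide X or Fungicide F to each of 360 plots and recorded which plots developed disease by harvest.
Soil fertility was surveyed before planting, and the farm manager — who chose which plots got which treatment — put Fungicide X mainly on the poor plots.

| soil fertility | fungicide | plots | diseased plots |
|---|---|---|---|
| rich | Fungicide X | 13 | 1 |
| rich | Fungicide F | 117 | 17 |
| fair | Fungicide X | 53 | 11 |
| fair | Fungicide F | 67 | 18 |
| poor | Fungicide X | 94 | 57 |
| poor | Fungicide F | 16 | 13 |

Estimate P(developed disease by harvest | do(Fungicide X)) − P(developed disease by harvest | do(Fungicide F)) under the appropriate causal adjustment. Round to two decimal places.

-0.11

Nothing the fungicide does changes soil fertility; the imbalance is an allocation artefact. With soil fertility also predicting the outcome, the pooled figure is confounded, and the within-stratum comparison is the causal one.
Adjusting over the population distribution of soil fertility: 0.361·(0.077−0.145) + 0.333·(0.208−0.269) + 0.306·(0.606−0.812) = -0.108.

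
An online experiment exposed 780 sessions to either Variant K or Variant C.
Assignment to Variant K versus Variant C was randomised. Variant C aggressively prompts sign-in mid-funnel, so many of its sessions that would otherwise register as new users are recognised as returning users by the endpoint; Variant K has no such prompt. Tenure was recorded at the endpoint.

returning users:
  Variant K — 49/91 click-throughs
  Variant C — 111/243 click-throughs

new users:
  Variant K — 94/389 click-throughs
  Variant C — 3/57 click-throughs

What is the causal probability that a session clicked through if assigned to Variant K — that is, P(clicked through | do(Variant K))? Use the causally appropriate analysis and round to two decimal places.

0.30

The user tenure-specific comparison favours Variant K throughout, but the pooled figures favour Variant C. The question is whether to condition on user tenure.
User tenure lies on the pathway variant → user tenure → outcome, so adjusting for it blocks the indirect effect. For the total causal effect of variant, use the unadjusted pooled rates.
So P(outcome | do(Variant K)) is just the pooled rate for Variant K: 143/480 = 0.298.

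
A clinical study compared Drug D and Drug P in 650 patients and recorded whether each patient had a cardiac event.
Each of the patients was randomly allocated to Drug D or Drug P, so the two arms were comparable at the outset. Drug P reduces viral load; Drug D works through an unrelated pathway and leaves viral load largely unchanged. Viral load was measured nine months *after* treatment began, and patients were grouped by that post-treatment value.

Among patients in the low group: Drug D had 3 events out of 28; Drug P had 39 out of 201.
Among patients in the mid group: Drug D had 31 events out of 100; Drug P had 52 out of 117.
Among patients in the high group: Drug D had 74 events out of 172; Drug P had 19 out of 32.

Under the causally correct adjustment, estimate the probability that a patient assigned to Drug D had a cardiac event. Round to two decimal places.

Because the drug influences viral load, viral load is a post-treatment mediator, not a confounder. Stratifying on it would bias the estimate; the causal effect is the crude pooled difference.
So P(outcome | do(Drug D)) is just the pooled rate for Drug D: 108/300 = 0.360.

0.36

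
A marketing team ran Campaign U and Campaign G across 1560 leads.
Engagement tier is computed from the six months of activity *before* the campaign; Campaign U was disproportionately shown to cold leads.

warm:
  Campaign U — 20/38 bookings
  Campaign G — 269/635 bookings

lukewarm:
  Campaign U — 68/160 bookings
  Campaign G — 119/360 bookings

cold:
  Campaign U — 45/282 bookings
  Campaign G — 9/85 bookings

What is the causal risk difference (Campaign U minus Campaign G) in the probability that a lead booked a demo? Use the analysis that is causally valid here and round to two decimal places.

+0.09

Campaign U is higher inside every engagement tier stratum but Campaign G is higher in aggregate. Whether to stratify depends on how engagement tier relates to the campaign.
Engagement tier differs across campaigns for reasons unrelated to any effect of the campaign itself, and it separately predicts the outcome — a classic confounder. We must compare within engagement tier levels.
Adjusting over the population distribution of engagement tier: 0.431·(0.526−0.424) + 0.333·(0.425−0.331) + 0.235·(0.160−0.106) = +0.088.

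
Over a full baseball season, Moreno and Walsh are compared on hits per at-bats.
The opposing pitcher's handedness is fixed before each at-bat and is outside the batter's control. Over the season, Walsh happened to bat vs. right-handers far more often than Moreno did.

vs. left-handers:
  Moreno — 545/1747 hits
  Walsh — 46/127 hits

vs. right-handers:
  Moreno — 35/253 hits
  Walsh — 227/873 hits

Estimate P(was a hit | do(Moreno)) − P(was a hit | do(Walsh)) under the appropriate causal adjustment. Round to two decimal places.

Walsh is higher inside every pitcher handedness stratum but Moreno is higher in aggregate. Whether to stratify depends on how pitcher handedness relates to the player.
Nothing the player does changes pitcher handedness; the imbalance is an allocation artefact. With pitcher handedness also predicting the outcome, the pooled figure is confounded, and the within-stratum comparison is the causal one.
Adjusting over the population distribution of pitcher handedness: 0.625·(0.312−0.362) + 0.375·(0.138−0.260) = -0.077.

-0.08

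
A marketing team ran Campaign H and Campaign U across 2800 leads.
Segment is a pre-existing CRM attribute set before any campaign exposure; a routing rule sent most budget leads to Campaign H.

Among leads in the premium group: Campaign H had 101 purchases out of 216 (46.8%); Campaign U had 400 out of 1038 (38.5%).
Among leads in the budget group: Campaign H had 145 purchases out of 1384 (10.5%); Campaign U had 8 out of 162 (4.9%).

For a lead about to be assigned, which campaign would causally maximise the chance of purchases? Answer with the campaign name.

Campaign H

Within every customer segment level Campaign H has the higher rate, yet pooled Campaign U does — Simpson's reversal.
Since customer segment is a pre-existing factor (not a product of the campaign) and it affects the outcome on its own, it is a confounder. The stratified rates, not the pooled rate, identify the causal effect.
Within each level — premium: 46.8% vs 38.5%; budget: 10.5% vs 4.9% — Campaign H is higher every time.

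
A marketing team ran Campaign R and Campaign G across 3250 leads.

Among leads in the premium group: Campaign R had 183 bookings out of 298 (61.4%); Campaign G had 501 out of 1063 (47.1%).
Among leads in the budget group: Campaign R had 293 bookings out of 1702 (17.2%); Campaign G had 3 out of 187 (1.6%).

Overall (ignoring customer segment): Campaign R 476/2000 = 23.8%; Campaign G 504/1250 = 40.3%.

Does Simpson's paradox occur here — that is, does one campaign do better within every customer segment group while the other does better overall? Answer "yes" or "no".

Within each customer segment level (premium 61.4% vs 47.1%; budget 17.2% vs 1.6%), Campaign R has the higher rate every time. Pooled: 23.8% vs 40.3% — Campaign G has the higher rate overall. The two comparisons disagree.

yes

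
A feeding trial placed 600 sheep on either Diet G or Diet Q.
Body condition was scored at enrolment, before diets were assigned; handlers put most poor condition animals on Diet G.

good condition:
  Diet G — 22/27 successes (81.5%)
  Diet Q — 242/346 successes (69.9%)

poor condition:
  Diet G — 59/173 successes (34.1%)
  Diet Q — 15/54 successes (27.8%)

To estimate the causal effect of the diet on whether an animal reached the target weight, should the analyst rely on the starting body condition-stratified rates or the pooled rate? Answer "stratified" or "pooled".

stratified

Since starting body condition is a pre-existing factor (not a product of the diet) and it affects the outcome on its own, it is a confounder. The stratified rates, not the pooled rate, identify the causal effect.
Within each level — good condition: 81.5% vs 69.9%; poor condition: 34.1% vs 27.8% — Diet G is higher every time.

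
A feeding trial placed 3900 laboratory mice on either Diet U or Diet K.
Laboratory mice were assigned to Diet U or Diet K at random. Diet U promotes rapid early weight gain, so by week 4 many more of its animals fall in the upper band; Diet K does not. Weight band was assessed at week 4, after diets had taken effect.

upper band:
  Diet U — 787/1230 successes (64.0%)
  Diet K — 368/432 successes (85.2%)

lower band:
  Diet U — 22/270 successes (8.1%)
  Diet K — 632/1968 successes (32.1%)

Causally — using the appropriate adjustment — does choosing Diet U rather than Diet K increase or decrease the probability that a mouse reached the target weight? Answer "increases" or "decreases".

Diet K is higher inside every week-4 weight band stratum but Diet U is higher in aggregate. Whether to stratify depends on how week-4 weight band relates to the diet.
Stratifying would compare diets among laboratory mice the diets themselves sorted into week-4 weight band groups — a form of selection on an intermediate. The unconditioned pooled rates give the total causal effect.
Pooled: Diet U 53.9% vs Diet K 41.7%; Diet U is higher overall.

increases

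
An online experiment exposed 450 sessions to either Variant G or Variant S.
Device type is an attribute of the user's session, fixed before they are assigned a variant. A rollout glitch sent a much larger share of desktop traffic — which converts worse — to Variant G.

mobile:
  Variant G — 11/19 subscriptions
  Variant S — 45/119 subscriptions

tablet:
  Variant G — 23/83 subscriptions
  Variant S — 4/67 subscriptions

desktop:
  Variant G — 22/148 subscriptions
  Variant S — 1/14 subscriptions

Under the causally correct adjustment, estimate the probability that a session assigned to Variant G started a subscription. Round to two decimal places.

The device type-specific comparison favours Variant G throughout, but the pooled figures favour Variant S. The question is whether to condition on device type.
Device type differs across variants for reasons unrelated to any effect of the variant itself, and it separately predicts the outcome — a classic confounder. We must compare within device type levels.
Standardising Variant G to the population device type mix: 0.307·11/19 + 0.333·23/83 + 0.360·22/148 = 0.323.

0.32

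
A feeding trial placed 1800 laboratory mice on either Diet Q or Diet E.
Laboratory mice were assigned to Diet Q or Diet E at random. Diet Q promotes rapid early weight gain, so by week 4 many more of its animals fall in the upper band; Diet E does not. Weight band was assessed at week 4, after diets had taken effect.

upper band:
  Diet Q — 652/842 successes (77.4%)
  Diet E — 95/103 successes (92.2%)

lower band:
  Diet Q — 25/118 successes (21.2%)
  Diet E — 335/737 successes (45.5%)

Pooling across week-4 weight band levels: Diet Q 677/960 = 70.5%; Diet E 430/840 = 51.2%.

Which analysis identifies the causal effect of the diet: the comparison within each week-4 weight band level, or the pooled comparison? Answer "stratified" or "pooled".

The stratified and pooled comparisons disagree (Diet E wins within each week-4 weight band; Diet Q wins overall), so the answer turns on the causal role of week-4 weight band.
Week-4 weight band is recorded after the diet and is itself shifted by it — it sits on the causal path from diet to outcome. Conditioning on a mediator would strip out part of the effect we want; the pooled comparison gives the total causal effect.
Pooled: Diet Q 70.5% vs Diet E 51.2%; Diet Q is higher overall.

pooled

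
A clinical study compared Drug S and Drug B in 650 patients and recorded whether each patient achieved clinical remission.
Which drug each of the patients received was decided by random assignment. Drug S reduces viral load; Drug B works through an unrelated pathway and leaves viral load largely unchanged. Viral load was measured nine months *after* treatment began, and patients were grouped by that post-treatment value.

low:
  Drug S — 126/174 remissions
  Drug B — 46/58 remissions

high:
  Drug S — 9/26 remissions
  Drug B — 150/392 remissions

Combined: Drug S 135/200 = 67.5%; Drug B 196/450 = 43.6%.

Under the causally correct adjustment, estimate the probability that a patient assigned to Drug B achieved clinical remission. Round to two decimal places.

Within every viral load level Drug B has the higher rate, yet pooled Drug S does — Simpson's reversal.
Viral load is downstream of the drug. One should not condition on a consequence of treatment, so the overall rates are the right comparison.
So P(outcome | do(Drug B)) is just the pooled rate for Drug B: 196/450 = 0.436.

0.44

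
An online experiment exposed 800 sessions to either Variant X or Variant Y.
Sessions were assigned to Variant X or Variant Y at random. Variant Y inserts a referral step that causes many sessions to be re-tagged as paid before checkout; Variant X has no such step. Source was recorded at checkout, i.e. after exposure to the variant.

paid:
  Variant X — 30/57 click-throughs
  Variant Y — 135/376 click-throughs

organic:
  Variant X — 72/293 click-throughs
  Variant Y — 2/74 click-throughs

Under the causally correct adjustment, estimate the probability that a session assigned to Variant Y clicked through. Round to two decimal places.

0.30

The stratified and pooled comparisons disagree (Variant X wins within each traffic source; Variant Y wins overall), so the answer turns on the causal role of traffic source.
Because the variant influences traffic source, traffic source is a post-treatment mediator, not a confounder. Stratifying on it would bias the estimate; the causal effect is the crude pooled difference.
So P(outcome | do(Variant Y)) is just the pooled rate for Variant Y: 137/450 = 0.304.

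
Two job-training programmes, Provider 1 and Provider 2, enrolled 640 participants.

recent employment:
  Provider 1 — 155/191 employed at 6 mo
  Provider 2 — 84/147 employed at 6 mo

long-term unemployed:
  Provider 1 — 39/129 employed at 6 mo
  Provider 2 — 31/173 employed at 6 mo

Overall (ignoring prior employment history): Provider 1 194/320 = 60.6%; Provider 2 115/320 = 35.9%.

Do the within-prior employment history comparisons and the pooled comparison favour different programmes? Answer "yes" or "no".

Within each prior employment history level (recent employment 81.2% vs 57.1%; long-term unemployed 30.2% vs 17.9%), Provider 1 has the higher rate every time. Pooled: 60.6% vs 35.9% — Provider 1 has the higher rate overall. They agree.

no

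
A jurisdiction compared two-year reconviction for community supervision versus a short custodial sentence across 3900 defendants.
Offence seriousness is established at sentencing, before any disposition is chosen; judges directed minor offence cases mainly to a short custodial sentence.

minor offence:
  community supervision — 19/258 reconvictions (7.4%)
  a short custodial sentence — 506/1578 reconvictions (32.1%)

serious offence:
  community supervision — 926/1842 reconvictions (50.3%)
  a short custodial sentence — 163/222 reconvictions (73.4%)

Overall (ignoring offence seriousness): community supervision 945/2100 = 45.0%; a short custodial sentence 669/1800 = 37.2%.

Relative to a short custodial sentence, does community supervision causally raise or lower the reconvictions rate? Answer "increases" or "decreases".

decreases

community supervision is lower inside every offence seriousness stratum but a short custodial sentence is lower in aggregate. Whether to stratify depends on how offence seriousness relates to the disposition.
Here offence seriousness is a common cause — it drives both which disposition a case falls under and the outcome. The crude comparison mixes populations; the stratum-specific rates are the causally relevant ones.
Within each level — minor offence: 7.4% vs 32.1%; serious offence: 50.3% vs 73.4% — community supervision is lower every time.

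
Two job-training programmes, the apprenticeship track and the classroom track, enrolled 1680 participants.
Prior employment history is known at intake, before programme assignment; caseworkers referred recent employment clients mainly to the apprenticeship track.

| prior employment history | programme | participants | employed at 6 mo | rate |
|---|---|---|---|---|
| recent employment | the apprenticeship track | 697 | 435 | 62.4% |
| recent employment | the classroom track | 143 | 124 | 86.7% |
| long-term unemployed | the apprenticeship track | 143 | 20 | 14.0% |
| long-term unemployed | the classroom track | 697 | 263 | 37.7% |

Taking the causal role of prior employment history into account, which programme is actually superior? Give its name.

the classroom track

Since prior employment history is a pre-existing factor (not a product of the programme) and it affects the outcome on its own, it is a confounder. The stratified rates, not the pooled rate, identify the causal effect.
Within each level — recent employment: 62.4% vs 86.7%; long-term unemployed: 14.0% vs 37.7% — the classroom track is higher every time.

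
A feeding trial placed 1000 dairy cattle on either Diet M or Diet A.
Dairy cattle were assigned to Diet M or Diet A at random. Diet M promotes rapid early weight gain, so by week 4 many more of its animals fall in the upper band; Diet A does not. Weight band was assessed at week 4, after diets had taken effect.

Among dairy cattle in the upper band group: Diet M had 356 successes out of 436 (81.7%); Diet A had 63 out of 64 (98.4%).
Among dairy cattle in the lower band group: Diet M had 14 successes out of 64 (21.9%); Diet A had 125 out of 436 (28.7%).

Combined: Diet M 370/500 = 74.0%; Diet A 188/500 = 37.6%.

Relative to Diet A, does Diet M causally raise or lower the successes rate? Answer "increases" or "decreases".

increases

Diet A is higher inside every week-4 weight band stratum but Diet M is higher in aggregate. Whether to stratify depends on how week-4 weight band relates to the diet.
Because the diet influences week-4 weight band, week-4 weight band is a post-treatment mediator, not a confounder. Stratifying on it would bias the estimate; the causal effect is the crude pooled difference.
Pooled: Diet M 74.0% vs Diet A 37.6%; Diet M is higher overall.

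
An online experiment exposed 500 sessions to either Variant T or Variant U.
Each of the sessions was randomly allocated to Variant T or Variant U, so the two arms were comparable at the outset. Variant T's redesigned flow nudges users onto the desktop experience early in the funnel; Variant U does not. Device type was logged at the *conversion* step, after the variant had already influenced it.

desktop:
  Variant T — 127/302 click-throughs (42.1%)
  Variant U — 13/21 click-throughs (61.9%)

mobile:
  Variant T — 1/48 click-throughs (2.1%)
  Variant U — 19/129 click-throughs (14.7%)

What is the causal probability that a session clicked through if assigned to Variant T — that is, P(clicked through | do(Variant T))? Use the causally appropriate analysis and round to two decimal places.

0.37

Because the variant influences device type, device type is a post-treatment mediator, not a confounder. Stratifying on it would bias the estimate; the causal effect is the crude pooled difference.
So P(outcome | do(Variant T)) is just the pooled rate for Variant T: 128/350 = 0.366.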